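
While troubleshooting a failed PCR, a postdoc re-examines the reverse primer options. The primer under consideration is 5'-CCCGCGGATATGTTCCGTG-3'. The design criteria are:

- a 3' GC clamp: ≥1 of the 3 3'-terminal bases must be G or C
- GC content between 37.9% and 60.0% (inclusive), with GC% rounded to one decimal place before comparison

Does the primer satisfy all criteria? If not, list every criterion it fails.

Fails: GC content.

Base counts: A=2, T=5, G=6, C=6 (length 19).
GC clamp: 3' end GTG has 2 G/C ✓
GC content: GC 12/19 = 63.2%, outside 37.9–60.0% ✗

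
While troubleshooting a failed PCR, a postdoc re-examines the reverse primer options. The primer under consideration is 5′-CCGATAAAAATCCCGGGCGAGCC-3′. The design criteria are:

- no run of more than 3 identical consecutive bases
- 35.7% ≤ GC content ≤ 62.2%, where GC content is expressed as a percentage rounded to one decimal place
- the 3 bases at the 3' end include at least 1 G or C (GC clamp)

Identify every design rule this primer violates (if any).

Fails: homopolymer run.

Base counts: A=7, T=2, G=6, C=8 (length 23).
homopolymer run: longest run = 5, exceeds 3 ✗
GC content: GC 14/23 = 60.9% ✓
GC clamp: 3' end GCC has 3 G/C ✓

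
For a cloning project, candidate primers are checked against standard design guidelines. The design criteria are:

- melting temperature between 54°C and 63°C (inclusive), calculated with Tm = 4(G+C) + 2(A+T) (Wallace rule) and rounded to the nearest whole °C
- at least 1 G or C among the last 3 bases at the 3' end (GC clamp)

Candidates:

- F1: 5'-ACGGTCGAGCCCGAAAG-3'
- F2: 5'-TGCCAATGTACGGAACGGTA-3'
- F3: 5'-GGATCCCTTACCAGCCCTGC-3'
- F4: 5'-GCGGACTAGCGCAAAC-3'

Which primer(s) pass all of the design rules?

F1 (17 nt, A=5 T=1 G=6 C=5): Tm = 2·6 + 4·11 = 56°C ✓; 3' end AAG has 1 G/C ✓ — passes.
F2 (20 nt, A=6 T=4 G=6 C=4): Tm = 2·10 + 4·10 = 60°C ✓; 3' end GTA has 1 G/C ✓ — passes.
F3 (20 nt, A=3 T=4 G=4 C=9): Tm = 2·7 + 4·13 = 66°C, outside 54–63°C ✗; 3' end TGC has 2 G/C ✓ — fails.
F4 (16 nt, A=5 T=1 G=5 C=5): Tm = 2·6 + 4·10 = 52°C, outside 54–63°C ✗; 3' end AAC has 1 G/C ✓ — fails.

F1 and F2.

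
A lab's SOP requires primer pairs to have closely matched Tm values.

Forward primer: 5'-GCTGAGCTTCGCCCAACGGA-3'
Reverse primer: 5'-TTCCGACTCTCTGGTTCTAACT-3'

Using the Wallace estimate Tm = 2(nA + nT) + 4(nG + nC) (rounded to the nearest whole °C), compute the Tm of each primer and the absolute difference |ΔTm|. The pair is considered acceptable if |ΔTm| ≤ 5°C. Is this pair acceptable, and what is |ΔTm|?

Forward: A=4 T=3 G=6 C=7 → Tm = 2·7 + 4·13 = 66°C.
Reverse: A=3 T=9 G=3 C=7 → Tm = 2·12 + 4·10 = 64°C.
|ΔTm| = |66 − 64| = 2°C, ≤ 5°C.

|ΔTm| = 2°C; the pair is acceptable.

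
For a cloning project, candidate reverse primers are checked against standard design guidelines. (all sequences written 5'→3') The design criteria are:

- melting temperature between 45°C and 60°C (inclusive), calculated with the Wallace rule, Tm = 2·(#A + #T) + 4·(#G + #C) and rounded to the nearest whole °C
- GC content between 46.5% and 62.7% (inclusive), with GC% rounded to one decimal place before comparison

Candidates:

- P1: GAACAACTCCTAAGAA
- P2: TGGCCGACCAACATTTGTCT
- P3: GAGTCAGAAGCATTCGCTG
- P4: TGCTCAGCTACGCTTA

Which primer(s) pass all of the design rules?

P2, P3 and P4.

P1 (16 nt, A=8 T=2 G=2 C=4): Tm = 2·10 + 4·6 = 44°C, outside 45–60°C ✗; GC 6/16 = 37.5%, outside 46.5–62.7% ✗ — fails.
P2 (20 nt, A=4 T=6 G=4 C=6): Tm = 2·10 + 4·10 = 60°C ✓; GC 10/20 = 50.0% ✓ — passes.
P3 (19 nt, A=5 T=4 G=6 C=4): Tm = 2·9 + 4·10 = 58°C ✓; GC 10/19 = 52.6% ✓ — passes.
P4 (16 nt, A=3 T=5 G=3 C=5): Tm = 2·8 + 4·8 = 48°C ✓; GC 8/16 = 50.0% ✓ — passes.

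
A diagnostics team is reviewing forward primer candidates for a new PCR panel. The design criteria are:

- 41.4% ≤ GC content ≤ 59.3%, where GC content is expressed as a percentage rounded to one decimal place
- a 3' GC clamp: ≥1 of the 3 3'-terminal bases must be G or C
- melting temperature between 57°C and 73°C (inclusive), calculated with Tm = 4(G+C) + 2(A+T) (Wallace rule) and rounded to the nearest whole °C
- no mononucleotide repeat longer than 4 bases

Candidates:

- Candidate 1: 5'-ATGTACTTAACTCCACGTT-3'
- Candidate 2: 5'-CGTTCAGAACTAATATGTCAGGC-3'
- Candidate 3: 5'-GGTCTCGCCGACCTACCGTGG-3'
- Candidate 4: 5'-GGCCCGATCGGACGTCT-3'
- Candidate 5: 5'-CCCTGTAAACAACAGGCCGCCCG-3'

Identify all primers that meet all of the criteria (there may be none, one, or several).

Candidate 2 only.

Candidate 1 (19 nt, A=5 T=7 G=2 C=5): GC 7/19 = 36.8%, outside 41.4–59.3% ✗; 3' end GTT has 1 G/C ✓; Tm = 2·12 + 4·7 = 52°C, outside 57–73°C ✗; longest run = 2 ✓ — fails.
Candidate 2 (23 nt, A=7 T=6 G=5 C=5): GC 10/23 = 43.5% ✓; 3' end GGC has 3 G/C ✓; Tm = 2·13 + 4·10 = 66°C ✓; longest run = 2 ✓ — passes.
Candidate 3 (21 nt, A=2 T=4 G=7 C=8): GC 15/21 = 71.4%, outside 41.4–59.3% ✗; 3' end TGG has 2 G/C ✓; Tm = 2·6 + 4·15 = 72°C ✓; longest run = 2 ✓ — fails.
Candidate 4 (17 nt, A=2 T=3 G=6 C=6): GC 12/17 = 70.6%, outside 41.4–59.3% ✗; 3' end TCT has 1 G/C ✓; Tm = 2·5 + 4·12 = 58°C ✓; longest run = 3 ✓ — fails.
Candidate 5 (23 nt, A=6 T=2 G=5 C=10): GC 15/23 = 65.2%, outside 41.4–59.3% ✗; 3' end CCG has 3 G/C ✓; Tm = 2·8 + 4·15 = 76°C, outside 57–73°C ✗; longest run = 3 ✓ — fails.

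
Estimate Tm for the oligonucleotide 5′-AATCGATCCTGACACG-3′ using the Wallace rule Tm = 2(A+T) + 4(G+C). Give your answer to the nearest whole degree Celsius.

48°C

Base counts: A=5, T=3, G=3, C=5 (length 16).
Tm = 2·(5+3) + 4·(3+5) = 2·8 + 4·8 = 16 + 32 = 48°C.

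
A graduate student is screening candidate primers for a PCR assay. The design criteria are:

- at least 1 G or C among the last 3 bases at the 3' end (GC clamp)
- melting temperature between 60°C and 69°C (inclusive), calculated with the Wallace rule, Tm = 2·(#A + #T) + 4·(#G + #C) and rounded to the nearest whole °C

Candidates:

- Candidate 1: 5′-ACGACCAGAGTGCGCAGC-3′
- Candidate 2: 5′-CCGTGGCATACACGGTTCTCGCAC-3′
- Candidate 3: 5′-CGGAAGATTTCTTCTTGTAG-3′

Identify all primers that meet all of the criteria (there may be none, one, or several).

Candidate 1 only.

Candidate 1 (18 nt, A=5 T=1 G=6 C=6): 3' end AGC has 2 G/C ✓; Tm = 2·6 + 4·12 = 60°C ✓ — passes.
Candidate 2 (24 nt, A=4 T=5 G=6 C=9): 3' end CAC has 2 G/C ✓; Tm = 2·9 + 4·15 = 78°C, outside 60–69°C ✗ — fails.
Candidate 3 (20 nt, A=4 T=8 G=5 C=3): 3' end TAG has 1 G/C ✓; Tm = 2·12 + 4·8 = 56°C, outside 60–69°C ✗ — fails.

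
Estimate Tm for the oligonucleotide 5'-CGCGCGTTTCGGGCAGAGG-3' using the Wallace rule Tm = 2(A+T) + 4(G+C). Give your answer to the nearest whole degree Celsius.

66°C

Base counts: A=2, T=3, G=9, C=5 (length 19).
Tm = 2·(2+3) + 4·(9+5) = 2·5 + 4·14 = 10 + 56 = 66°C.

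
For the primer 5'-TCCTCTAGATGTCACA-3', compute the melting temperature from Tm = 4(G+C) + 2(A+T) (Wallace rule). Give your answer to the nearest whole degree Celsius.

Base counts: A=4, T=5, G=2, C=5 (length 16).
Tm = 2·(4+5) + 4·(2+5) = 2·9 + 4·7 = 18 + 28 = 46°C.

46°C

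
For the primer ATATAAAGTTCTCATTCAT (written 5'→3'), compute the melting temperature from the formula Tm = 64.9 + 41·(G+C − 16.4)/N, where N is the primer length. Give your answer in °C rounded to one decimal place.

38.1°C

Base counts: A=7, T=8, G=1, C=3; G+C = 4, N = 19.
Tm = 64.9 + 41·(4 − 16.4)/19 = 64.9 + -508.40/19 = 38.1°C.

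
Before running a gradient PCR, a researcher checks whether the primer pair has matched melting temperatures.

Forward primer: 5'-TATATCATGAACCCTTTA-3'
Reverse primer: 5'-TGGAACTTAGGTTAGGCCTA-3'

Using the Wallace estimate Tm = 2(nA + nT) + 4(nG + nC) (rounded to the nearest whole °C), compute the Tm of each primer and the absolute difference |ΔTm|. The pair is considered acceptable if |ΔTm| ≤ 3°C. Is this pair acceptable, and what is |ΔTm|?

Forward: A=6 T=7 G=1 C=4 → Tm = 2·13 + 4·5 = 46°C.
Reverse: A=5 T=6 G=6 C=3 → Tm = 2·11 + 4·9 = 58°C.
|ΔTm| = |46 − 58| = 12°C, > 3°C.

|ΔTm| = 12°C; the pair is not acceptable.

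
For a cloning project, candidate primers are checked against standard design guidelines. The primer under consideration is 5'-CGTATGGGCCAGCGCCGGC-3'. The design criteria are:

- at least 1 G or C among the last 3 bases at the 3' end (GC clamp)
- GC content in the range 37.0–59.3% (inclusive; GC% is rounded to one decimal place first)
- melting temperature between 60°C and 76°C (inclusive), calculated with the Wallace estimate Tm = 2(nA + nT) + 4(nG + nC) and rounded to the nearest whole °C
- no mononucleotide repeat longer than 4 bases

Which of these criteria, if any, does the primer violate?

Fails: GC content.

Base counts: A=2, T=2, G=8, C=7 (length 19).
GC clamp: 3' end GGC has 3 G/C ✓
GC content: GC 15/19 = 78.9%, outside 37.0–59.3% ✗
Tm: Tm = 2·4 + 4·15 = 68°C ✓
homopolymer run: longest run = 3 ✓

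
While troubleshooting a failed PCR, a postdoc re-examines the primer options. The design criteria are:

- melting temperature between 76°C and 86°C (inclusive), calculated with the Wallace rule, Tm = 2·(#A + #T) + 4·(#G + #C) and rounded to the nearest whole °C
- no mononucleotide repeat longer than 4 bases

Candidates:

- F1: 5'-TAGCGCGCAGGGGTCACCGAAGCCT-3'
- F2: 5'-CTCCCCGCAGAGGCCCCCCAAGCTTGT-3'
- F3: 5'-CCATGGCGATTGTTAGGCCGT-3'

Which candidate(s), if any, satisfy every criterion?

F1 only.

F1 (25 nt, A=5 T=3 G=9 C=8): Tm = 2·8 + 4·17 = 84°C ✓; longest run = 4 ✓ — passes.
F2 (27 nt, A=4 T=4 G=6 C=13): Tm = 2·8 + 4·19 = 92°C, outside 76–86°C ✗; longest run = 6, exceeds 4 ✗ — fails.
F3 (21 nt, A=3 T=6 G=7 C=5): Tm = 2·9 + 4·12 = 66°C, outside 76–86°C ✗; longest run = 2 ✓ — fails.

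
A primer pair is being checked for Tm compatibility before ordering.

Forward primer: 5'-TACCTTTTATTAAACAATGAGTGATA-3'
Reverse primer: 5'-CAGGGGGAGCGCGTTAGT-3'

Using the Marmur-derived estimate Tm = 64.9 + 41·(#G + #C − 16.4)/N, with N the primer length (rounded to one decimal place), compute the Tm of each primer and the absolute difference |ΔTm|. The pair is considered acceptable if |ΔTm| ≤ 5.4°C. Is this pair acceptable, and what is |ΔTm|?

Forward: G+C = 6, N = 26 → Tm = 64.9 + 41·(6 − 16.4)/26 = 48.5°C.
Reverse: G+C = 12, N = 18 → Tm = 64.9 + 41·(12 − 16.4)/18 = 54.9°C.
|ΔTm| = |48.5 − 54.9| = 6.4°C, > 5.4°C.

|ΔTm| = 6.4°C; the pair is not acceptable.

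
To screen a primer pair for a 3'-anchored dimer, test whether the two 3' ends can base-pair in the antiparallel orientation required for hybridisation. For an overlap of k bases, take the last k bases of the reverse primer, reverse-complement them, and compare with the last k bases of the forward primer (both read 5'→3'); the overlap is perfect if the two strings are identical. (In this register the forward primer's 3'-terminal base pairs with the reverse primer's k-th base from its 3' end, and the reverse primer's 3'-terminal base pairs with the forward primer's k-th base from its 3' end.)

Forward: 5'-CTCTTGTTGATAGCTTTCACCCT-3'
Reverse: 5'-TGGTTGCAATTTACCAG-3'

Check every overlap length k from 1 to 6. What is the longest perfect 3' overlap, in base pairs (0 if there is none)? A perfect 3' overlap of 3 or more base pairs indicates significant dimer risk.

Last 6 bases (5'→3') — forward …CACCCT, reverse …TACCAG.
Reverse complement of the reverse primer's last 6 bases: CTGGTA; its first k bases are the reverse complement of the reverse primer's last k bases, so a perfect k-base overlap needs the forward primer's last k bases to equal them.
Comparing (forward last k vs required): k=1: T vs C ✗; k=2: CT vs CT ✓; k=3: CCT vs CTG ✗; k=4: CCCT vs CTGG ✗; k=5: ACCCT vs CTGGT ✗; k=6: CACCCT vs CTGGTA ✗.
Only k = 2 is perfect, so the longest perfect 3' overlap is 2.

Longest perfect overlap: 2 complementary base pairs; below the dimer-risk threshold (threshold 3).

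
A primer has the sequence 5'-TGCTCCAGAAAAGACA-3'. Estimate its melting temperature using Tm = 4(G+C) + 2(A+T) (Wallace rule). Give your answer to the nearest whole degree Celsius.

46°C

Base counts: A=7, T=2, G=3, C=4 (length 16).
Tm = 2·(7+2) + 4·(3+4) = 2·9 + 4·7 = 18 + 28 = 46°C.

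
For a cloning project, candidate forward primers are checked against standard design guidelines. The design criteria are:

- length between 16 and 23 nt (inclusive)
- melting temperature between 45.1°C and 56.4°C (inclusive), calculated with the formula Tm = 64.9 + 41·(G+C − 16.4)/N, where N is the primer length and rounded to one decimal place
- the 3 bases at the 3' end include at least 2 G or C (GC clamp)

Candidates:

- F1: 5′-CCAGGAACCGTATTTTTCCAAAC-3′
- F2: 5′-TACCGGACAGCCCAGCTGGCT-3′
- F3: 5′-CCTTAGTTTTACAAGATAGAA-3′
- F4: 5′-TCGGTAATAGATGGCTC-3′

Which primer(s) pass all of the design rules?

None of the candidates satisfy all criteria.

F1 (23 nt, A=7 T=6 G=3 C=7): length 23 ✓; Tm = 64.9 + 41·(10 − 16.4)/23 = 53.5°C ✓; 3' end AAC has 1 G/C, need ≥2 ✗ — fails.
F2 (21 nt, A=4 T=3 G=6 C=8): length 21 ✓; Tm = 64.9 + 41·(14 − 16.4)/21 = 60.2°C, outside 45.1–56.4°C ✗; 3' end GCT has 2 G/C ✓ — fails.
F3 (21 nt, A=8 T=7 G=3 C=3): length 21 ✓; Tm = 64.9 + 41·(6 − 16.4)/21 = 44.6°C, outside 45.1–56.4°C ✗; 3' end GAA has 1 G/C, need ≥2 ✗ — fails.
F4 (17 nt, A=4 T=5 G=5 C=3): length 17 ✓; Tm = 64.9 + 41·(8 − 16.4)/17 = 44.6°C, outside 45.1–56.4°C ✗; 3' end CTC has 2 G/C ✓ — fails.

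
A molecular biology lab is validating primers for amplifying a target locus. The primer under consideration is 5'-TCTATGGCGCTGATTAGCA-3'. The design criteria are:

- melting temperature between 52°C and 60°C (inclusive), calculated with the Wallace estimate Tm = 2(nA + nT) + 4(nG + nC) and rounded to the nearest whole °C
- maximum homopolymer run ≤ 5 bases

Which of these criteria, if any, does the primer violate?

Meets all criteria.

Base counts: A=4, T=6, G=5, C=4 (length 19).
Tm: Tm = 2·10 + 4·9 = 56°C ✓
homopolymer run: longest run = 2 ✓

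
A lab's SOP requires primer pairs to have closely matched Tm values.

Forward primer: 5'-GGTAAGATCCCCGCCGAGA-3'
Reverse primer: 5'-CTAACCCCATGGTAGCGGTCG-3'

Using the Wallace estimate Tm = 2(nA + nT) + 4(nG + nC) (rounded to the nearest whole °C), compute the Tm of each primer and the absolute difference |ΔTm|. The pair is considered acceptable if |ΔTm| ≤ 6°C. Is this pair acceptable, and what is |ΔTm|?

Forward: A=5 T=2 G=6 C=6 → Tm = 2·7 + 4·12 = 62°C.
Reverse: A=4 T=4 G=6 C=7 → Tm = 2·8 + 4·13 = 68°C.
|ΔTm| = |62 − 68| = 6°C, ≤ 6°C.

|ΔTm| = 6°C; the pair is acceptable.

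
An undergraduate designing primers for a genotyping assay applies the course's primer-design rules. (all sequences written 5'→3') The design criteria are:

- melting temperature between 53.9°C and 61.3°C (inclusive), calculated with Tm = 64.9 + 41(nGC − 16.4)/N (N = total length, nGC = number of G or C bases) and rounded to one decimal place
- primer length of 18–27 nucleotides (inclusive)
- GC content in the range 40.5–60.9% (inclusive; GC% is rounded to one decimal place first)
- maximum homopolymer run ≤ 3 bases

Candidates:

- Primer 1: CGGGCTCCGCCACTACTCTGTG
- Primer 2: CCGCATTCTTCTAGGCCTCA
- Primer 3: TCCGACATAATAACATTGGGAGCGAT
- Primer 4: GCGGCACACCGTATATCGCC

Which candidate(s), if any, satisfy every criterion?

Primer 3 only.

Primer 1 (22 nt, A=2 T=5 G=6 C=9): Tm = 64.9 + 41·(15 − 16.4)/22 = 62.3°C, outside 53.9–61.3°C ✗; length 22 ✓; GC 15/22 = 68.2%, outside 40.5–60.9% ✗; longest run = 3 ✓ — fails.
Primer 2 (20 nt, A=3 T=6 G=3 C=8): Tm = 64.9 + 41·(11 − 16.4)/20 = 53.8°C, outside 53.9–61.3°C ✗; length 20 ✓; GC 11/20 = 55.0% ✓; longest run = 2 ✓ — fails.
Primer 3 (26 nt, A=9 T=6 G=6 C=5): Tm = 64.9 + 41·(11 − 16.4)/26 = 56.4°C ✓; length 26 ✓; GC 11/26 = 42.3% ✓; longest run = 3 ✓ — passes.
Primer 4 (20 nt, A=4 T=3 G=5 C=8): Tm = 64.9 + 41·(13 − 16.4)/20 = 57.9°C ✓; length 20 ✓; GC 13/20 = 65.0%, outside 40.5–60.9% ✗; longest run = 2 ✓ — fails.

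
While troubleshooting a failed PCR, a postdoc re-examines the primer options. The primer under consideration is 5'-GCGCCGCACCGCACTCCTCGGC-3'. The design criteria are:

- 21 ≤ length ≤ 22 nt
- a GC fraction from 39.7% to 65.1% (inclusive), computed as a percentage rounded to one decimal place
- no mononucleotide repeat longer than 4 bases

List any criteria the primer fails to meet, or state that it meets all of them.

Fails: GC content.

Base counts: A=2, T=2, G=6, C=12 (length 22).
length: length 22 ✓
GC content: GC 18/22 = 81.8%, outside 39.7–65.1% ✗
homopolymer run: longest run = 2 ✓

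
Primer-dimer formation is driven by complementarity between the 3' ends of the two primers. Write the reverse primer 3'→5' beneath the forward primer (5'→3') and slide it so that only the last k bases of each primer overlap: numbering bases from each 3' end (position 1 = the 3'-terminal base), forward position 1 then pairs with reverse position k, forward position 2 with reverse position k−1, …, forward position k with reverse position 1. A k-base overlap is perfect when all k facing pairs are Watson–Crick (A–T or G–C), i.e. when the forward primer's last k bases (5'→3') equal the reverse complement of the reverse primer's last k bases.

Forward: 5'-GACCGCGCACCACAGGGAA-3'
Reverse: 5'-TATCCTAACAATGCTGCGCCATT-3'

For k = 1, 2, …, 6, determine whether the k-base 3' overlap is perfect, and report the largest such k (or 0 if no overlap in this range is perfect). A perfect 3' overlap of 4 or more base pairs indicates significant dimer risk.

Longest perfect overlap: 2 complementary base pairs; below the dimer-risk threshold (threshold 4).

Last 6 bases (5'→3') — forward …AGGGAA, reverse …GCCATT.
Reverse complement of the reverse primer's last 6 bases: AATGGC; its first k bases are the reverse complement of the reverse primer's last k bases, so a perfect k-base overlap needs the forward primer's last k bases to equal them.
Comparing (forward last k vs required): k=1: A vs A ✓; k=2: AA vs AA ✓; k=3: GAA vs AAT ✗; k=4: GGAA vs AATG ✗; k=5: GGGAA vs AATGG ✗; k=6: AGGGAA vs AATGGC ✗.
Perfect overlaps at k = 1, 2; the largest is 2.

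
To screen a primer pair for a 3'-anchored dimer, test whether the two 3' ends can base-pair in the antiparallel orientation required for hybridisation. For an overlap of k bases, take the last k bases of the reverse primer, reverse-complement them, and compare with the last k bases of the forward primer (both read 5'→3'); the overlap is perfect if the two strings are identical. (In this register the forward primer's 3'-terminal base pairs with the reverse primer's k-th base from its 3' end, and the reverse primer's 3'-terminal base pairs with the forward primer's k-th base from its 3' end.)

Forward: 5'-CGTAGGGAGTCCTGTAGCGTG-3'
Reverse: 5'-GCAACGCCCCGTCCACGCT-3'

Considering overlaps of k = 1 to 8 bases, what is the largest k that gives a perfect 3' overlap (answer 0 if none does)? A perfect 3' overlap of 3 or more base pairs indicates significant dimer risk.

Last 8 bases (5'→3') — forward …GTAGCGTG, reverse …TCCACGCT.
Reverse complement of the reverse primer's last 8 bases: AGCGTGGA; its first k bases are the reverse complement of the reverse primer's last k bases, so a perfect k-base overlap needs the forward primer's last k bases to equal them.
Comparing (forward last k vs required): k=1: G vs A ✗; k=2: TG vs AG ✗; k=3: GTG vs AGC ✗; k=4: CGTG vs AGCG ✗; k=5: GCGTG vs AGCGT ✗; k=6: AGCGTG vs AGCGTG ✓; k=7: TAGCGTG vs AGCGTGG ✗; k=8: GTAGCGTG vs AGCGTGGA ✗.
Only k = 6 is perfect, so the longest perfect 3' overlap is 6.

Longest perfect overlap: 6 complementary base pairs; significant dimer risk (threshold 3).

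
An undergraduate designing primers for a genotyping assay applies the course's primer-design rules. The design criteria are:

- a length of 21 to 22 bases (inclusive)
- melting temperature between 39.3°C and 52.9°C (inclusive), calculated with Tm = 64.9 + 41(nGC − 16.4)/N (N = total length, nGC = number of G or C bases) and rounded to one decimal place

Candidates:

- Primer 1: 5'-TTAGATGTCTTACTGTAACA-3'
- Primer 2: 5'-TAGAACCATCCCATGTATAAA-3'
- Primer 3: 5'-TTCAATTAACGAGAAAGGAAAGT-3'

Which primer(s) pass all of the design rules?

Primer 2 only.

Primer 1 (20 nt, A=6 T=8 G=3 C=3): length 20, outside 21–22 ✗; Tm = 64.9 + 41·(6 − 16.4)/20 = 43.6°C ✓ — fails.
Primer 2 (21 nt, A=9 T=5 G=2 C=5): length 21 ✓; Tm = 64.9 + 41·(7 − 16.4)/21 = 46.5°C ✓ — passes.
Primer 3 (23 nt, A=11 T=5 G=5 C=2): length 23, outside 21–22 ✗; Tm = 64.9 + 41·(7 − 16.4)/23 = 48.1°C ✓ — fails.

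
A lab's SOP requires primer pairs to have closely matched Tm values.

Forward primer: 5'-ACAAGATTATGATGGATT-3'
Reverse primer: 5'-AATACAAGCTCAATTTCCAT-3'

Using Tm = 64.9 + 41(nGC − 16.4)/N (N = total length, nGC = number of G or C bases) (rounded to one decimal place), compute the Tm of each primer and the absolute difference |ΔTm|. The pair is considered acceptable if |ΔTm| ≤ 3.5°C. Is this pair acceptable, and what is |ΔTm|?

Forward: G+C = 5, N = 18 → Tm = 64.9 + 41·(5 − 16.4)/18 = 38.9°C.
Reverse: G+C = 6, N = 20 → Tm = 64.9 + 41·(6 − 16.4)/20 = 43.6°C.
|ΔTm| = |38.9 − 43.6| = 4.7°C, > 3.5°C.

|ΔTm| = 4.7°C; the pair is not acceptable.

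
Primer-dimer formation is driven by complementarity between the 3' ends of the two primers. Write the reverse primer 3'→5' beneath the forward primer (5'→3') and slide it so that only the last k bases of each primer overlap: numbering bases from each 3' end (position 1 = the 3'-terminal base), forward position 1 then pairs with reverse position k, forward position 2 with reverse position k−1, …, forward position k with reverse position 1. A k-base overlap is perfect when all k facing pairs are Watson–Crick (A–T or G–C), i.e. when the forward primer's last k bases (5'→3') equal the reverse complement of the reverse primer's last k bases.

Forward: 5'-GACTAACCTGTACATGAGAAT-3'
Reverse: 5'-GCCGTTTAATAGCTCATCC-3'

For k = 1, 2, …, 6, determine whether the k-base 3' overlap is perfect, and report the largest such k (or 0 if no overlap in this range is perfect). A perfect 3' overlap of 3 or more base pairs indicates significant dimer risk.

Longest perfect overlap: 0 complementary base pairs; below the dimer-risk threshold (threshold 3).

Last 6 bases (5'→3') — forward …GAGAAT, reverse …TCATCC.
Reverse complement of the reverse primer's last 6 bases: GGATGA; its first k bases are the reverse complement of the reverse primer's last k bases, so a perfect k-base overlap needs the forward primer's last k bases to equal them.
Comparing (forward last k vs required): k=1: T vs G ✗; k=2: AT vs GG ✗; k=3: AAT vs GGA ✗; k=4: GAAT vs GGAT ✗; k=5: AGAAT vs GGATG ✗; k=6: GAGAAT vs GGATGA ✗.
No overlap length from 1 to 6 is perfect, so the longest perfect 3' overlap is 0.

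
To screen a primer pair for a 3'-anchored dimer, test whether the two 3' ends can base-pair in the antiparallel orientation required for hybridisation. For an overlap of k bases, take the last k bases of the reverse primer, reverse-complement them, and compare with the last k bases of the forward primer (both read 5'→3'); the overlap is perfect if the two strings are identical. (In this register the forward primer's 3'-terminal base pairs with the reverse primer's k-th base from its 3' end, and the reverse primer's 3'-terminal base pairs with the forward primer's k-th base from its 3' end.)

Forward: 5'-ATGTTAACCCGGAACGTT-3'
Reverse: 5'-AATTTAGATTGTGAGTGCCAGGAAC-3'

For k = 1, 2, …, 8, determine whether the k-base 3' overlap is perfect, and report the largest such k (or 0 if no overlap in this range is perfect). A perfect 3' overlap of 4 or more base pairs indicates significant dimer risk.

Last 8 bases (5'→3') — forward …GGAACGTT, reverse …CCAGGAAC.
Reverse complement of the reverse primer's last 8 bases: GTTCCTGG; its first k bases are the reverse complement of the reverse primer's last k bases, so a perfect k-base overlap needs the forward primer's last k bases to equal them.
Comparing (forward last k vs required): k=1: T vs G ✗; k=2: TT vs GT ✗; k=3: GTT vs GTT ✓; k=4: CGTT vs GTTC ✗; k=5: ACGTT vs GTTCC ✗; k=6: AACGTT vs GTTCCT ✗; k=7: GAACGTT vs GTTCCTG ✗; k=8: GGAACGTT vs GTTCCTGG ✗.
Only k = 3 is perfect, so the longest perfect 3' overlap is 3.

Longest perfect overlap: 3 complementary base pairs; below the dimer-risk threshold (threshold 4).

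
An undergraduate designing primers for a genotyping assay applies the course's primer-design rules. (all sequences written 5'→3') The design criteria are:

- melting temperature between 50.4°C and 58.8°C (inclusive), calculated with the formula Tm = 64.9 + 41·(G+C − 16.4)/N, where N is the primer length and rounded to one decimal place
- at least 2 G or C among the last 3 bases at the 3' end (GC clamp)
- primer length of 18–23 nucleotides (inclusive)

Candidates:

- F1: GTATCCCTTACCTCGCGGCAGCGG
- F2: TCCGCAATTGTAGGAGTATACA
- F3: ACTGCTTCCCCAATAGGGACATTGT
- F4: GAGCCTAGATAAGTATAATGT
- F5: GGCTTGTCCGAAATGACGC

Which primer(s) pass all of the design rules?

F1 (24 nt, A=3 T=5 G=7 C=9): Tm = 64.9 + 41·(16 − 16.4)/24 = 64.2°C, outside 50.4–58.8°C ✗; 3' end CGG has 3 G/C ✓; length 24, outside 18–23 ✗ — fails.
F2 (22 nt, A=7 T=6 G=5 C=4): Tm = 64.9 + 41·(9 − 16.4)/22 = 51.1°C ✓; 3' end ACA has 1 G/C, need ≥2 ✗; length 22 ✓ — fails.
F3 (25 nt, A=6 T=7 G=5 C=7): Tm = 64.9 + 41·(12 − 16.4)/25 = 57.7°C ✓; 3' end TGT has 1 G/C, need ≥2 ✗; length 25, outside 18–23 ✗ — fails.
F4 (21 nt, A=8 T=6 G=5 C=2): Tm = 64.9 + 41·(7 − 16.4)/21 = 46.5°C, outside 50.4–58.8°C ✗; 3' end TGT has 1 G/C, need ≥2 ✗; length 21 ✓ — fails.
F5 (19 nt, A=4 T=4 G=6 C=5): Tm = 64.9 + 41·(11 − 16.4)/19 = 53.2°C ✓; 3' end CGC has 3 G/C ✓; length 19 ✓ — passes.

F5 only.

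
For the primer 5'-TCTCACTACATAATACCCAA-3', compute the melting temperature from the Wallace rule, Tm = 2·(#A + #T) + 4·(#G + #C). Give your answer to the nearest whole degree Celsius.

54°C

Base counts: A=8, T=5, G=0, C=7 (length 20).
Tm = 2·(8+5) + 4·(0+7) = 2·13 + 4·7 = 26 + 28 = 54°C.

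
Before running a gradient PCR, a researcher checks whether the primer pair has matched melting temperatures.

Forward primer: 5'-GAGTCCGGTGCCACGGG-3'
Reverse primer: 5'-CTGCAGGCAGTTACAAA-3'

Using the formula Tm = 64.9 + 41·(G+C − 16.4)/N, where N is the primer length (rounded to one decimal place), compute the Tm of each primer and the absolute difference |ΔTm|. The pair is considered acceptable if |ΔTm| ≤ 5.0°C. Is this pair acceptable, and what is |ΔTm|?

Forward: G+C = 13, N = 17 → Tm = 64.9 + 41·(13 − 16.4)/17 = 56.7°C.
Reverse: G+C = 8, N = 17 → Tm = 64.9 + 41·(8 − 16.4)/17 = 44.6°C.
|ΔTm| = |56.7 − 44.6| = 12.1°C, > 5.0°C.

|ΔTm| = 12.1°C; the pair is not acceptable.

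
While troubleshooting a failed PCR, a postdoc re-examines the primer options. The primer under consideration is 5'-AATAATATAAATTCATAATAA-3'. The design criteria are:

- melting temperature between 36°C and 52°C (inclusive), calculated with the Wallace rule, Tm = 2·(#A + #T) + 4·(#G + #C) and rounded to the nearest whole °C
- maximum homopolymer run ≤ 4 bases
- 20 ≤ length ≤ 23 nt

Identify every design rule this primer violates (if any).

Meets all criteria.

Base counts: A=13, T=7, G=0, C=1 (length 21).
Tm: Tm = 2·20 + 4·1 = 44°C ✓
homopolymer run: longest run = 3 ✓
length: length 21 ✓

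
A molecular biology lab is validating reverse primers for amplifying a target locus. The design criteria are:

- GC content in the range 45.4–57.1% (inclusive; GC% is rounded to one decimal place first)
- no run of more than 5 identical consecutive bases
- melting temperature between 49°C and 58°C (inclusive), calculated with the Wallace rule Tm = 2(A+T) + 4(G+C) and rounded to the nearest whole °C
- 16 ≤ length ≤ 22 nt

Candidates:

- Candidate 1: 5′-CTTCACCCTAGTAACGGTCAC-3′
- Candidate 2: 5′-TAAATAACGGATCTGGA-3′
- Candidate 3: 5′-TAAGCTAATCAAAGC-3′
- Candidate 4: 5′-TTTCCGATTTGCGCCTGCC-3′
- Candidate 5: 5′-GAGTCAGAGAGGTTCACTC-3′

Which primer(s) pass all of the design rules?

Candidate 5 only.

Candidate 1 (21 nt, A=5 T=5 G=3 C=8): GC 11/21 = 52.4% ✓; longest run = 3 ✓; Tm = 2·10 + 4·11 = 64°C, outside 49–58°C ✗; length 21 ✓ — fails.
Candidate 2 (17 nt, A=7 T=4 G=4 C=2): GC 6/17 = 35.3%, outside 45.4–57.1% ✗; longest run = 3 ✓; Tm = 2·11 + 4·6 = 46°C, outside 49–58°C ✗; length 17 ✓ — fails.
Candidate 3 (15 nt, A=7 T=3 G=2 C=3): GC 5/15 = 33.3%, outside 45.4–57.1% ✗; longest run = 3 ✓; Tm = 2·10 + 4·5 = 40°C, outside 49–58°C ✗; length 15, outside 16–22 ✗ — fails.
Candidate 4 (19 nt, A=1 T=7 G=4 C=7): GC 11/19 = 57.9%, outside 45.4–57.1% ✗; longest run = 3 ✓; Tm = 2·8 + 4·11 = 60°C, outside 49–58°C ✗; length 19 ✓ — fails.
Candidate 5 (19 nt, A=5 T=4 G=6 C=4): GC 10/19 = 52.6% ✓; longest run = 2 ✓; Tm = 2·9 + 4·10 = 58°C ✓; length 19 ✓ — passes.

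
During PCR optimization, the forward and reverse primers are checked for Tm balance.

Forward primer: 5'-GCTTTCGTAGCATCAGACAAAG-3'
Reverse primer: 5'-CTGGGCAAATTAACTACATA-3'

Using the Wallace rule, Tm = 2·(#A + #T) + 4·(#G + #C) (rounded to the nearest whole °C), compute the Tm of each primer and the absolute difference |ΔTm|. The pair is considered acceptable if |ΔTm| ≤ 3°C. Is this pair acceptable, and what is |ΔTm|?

|ΔTm| = 10°C; the pair is not acceptable.

Forward: A=7 T=5 G=5 C=5 → Tm = 2·12 + 4·10 = 64°C.
Reverse: A=8 T=5 G=3 C=4 → Tm = 2·13 + 4·7 = 54°C.
|ΔTm| = |64 − 54| = 10°C, > 3°C.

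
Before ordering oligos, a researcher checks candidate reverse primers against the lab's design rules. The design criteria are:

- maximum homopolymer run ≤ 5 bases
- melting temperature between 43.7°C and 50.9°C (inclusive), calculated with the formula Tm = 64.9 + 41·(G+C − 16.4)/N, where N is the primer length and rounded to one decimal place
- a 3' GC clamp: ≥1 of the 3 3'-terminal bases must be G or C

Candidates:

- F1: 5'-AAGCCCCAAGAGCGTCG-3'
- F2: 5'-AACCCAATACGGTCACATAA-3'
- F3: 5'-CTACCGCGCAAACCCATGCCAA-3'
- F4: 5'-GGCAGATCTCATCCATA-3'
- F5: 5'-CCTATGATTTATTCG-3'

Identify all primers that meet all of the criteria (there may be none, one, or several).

None of the candidates satisfy all criteria.

F1 (17 nt, A=5 T=1 G=5 C=6): longest run = 4 ✓; Tm = 64.9 + 41·(11 − 16.4)/17 = 51.9°C, outside 43.7–50.9°C ✗; 3' end TCG has 2 G/C ✓ — fails.
F2 (20 nt, A=9 T=3 G=2 C=6): longest run = 3 ✓; Tm = 64.9 + 41·(8 − 16.4)/20 = 47.7°C ✓; 3' end TAA has 0 G/C, need ≥1 ✗ — fails.
F3 (22 nt, A=7 T=2 G=3 C=10): longest run = 3 ✓; Tm = 64.9 + 41·(13 − 16.4)/22 = 58.6°C, outside 43.7–50.9°C ✗; 3' end CAA has 1 G/C ✓ — fails.
F4 (17 nt, A=5 T=4 G=3 C=5): longest run = 2 ✓; Tm = 64.9 + 41·(8 − 16.4)/17 = 44.6°C ✓; 3' end ATA has 0 G/C, need ≥1 ✗ — fails.
F5 (15 nt, A=3 T=7 G=2 C=3): longest run = 3 ✓; Tm = 64.9 + 41·(5 − 16.4)/15 = 33.7°C, outside 43.7–50.9°C ✗; 3' end TCG has 2 G/C ✓ — fails.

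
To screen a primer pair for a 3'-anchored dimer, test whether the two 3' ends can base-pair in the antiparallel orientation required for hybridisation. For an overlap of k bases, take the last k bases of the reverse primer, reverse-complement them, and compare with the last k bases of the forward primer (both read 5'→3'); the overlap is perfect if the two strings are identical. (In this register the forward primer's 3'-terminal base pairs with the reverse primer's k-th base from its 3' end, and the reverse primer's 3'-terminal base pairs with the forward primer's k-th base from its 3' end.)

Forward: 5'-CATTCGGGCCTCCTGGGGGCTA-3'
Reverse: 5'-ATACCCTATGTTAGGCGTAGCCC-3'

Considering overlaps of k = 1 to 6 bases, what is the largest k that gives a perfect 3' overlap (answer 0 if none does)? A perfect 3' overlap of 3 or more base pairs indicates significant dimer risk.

Last 6 bases (5'→3') — forward …GGGCTA, reverse …TAGCCC.
Reverse complement of the reverse primer's last 6 bases: GGGCTA; its first k bases are the reverse complement of the reverse primer's last k bases, so a perfect k-base overlap needs the forward primer's last k bases to equal them.
Comparing (forward last k vs required): k=1: A vs G ✗; k=2: TA vs GG ✗; k=3: CTA vs GGG ✗; k=4: GCTA vs GGGC ✗; k=5: GGCTA vs GGGCT ✗; k=6: GGGCTA vs GGGCTA ✓.
Only k = 6 is perfect, so the longest perfect 3' overlap is 6.

Longest perfect overlap: 6 complementary base pairs; significant dimer risk (threshold 3).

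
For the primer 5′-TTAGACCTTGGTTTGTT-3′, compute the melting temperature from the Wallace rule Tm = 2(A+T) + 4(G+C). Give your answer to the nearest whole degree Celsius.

46°C

Base counts: A=2, T=9, G=4, C=2 (length 17).
Tm = 2·(2+9) + 4·(4+2) = 2·11 + 4·6 = 22 + 24 = 46°C.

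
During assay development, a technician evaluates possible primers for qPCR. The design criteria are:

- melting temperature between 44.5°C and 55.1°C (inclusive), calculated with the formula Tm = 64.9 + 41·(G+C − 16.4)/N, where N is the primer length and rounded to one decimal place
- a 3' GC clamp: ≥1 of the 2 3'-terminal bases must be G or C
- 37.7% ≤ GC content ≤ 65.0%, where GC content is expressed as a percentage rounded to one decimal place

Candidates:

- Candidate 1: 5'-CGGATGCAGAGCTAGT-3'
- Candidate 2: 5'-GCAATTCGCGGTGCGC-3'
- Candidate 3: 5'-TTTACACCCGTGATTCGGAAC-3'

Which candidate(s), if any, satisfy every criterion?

Candidate 1 and Candidate 3.

Candidate 1 (16 nt, A=4 T=3 G=6 C=3): Tm = 64.9 + 41·(9 − 16.4)/16 = 45.9°C ✓; 3' end GT has 1 G/C ✓; GC 9/16 = 56.3% ✓ — passes.
Candidate 2 (16 nt, A=2 T=3 G=6 C=5): Tm = 64.9 + 41·(11 − 16.4)/16 = 51.1°C ✓; 3' end GC has 2 G/C ✓; GC 11/16 = 68.8%, outside 37.7–65.0% ✗ — fails.
Candidate 3 (21 nt, A=5 T=6 G=4 C=6): Tm = 64.9 + 41·(10 − 16.4)/21 = 52.4°C ✓; 3' end AC has 1 G/C ✓; GC 10/21 = 47.6% ✓ — passes.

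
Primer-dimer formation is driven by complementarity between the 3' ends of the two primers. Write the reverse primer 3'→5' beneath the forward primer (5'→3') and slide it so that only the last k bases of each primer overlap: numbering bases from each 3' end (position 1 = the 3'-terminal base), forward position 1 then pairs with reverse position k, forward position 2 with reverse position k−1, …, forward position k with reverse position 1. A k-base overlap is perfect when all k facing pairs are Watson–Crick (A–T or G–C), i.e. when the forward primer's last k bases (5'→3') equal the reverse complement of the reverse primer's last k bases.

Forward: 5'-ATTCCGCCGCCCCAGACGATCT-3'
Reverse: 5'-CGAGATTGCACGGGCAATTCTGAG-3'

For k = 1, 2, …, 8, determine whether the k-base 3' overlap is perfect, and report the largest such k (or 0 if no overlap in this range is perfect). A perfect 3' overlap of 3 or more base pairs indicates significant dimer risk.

Last 8 bases (5'→3') — forward …GACGATCT, reverse …ATTCTGAG.
Reverse complement of the reverse primer's last 8 bases: CTCAGAAT; its first k bases are the reverse complement of the reverse primer's last k bases, so a perfect k-base overlap needs the forward primer's last k bases to equal them.
Comparing (forward last k vs required): k=1: T vs C ✗; k=2: CT vs CT ✓; k=3: TCT vs CTC ✗; k=4: ATCT vs CTCA ✗; k=5: GATCT vs CTCAG ✗; k=6: CGATCT vs CTCAGA ✗; k=7: ACGATCT vs CTCAGAA ✗; k=8: GACGATCT vs CTCAGAAT ✗.
Only k = 2 is perfect, so the longest perfect 3' overlap is 2.

Longest perfect overlap: 2 complementary base pairs; below the dimer-risk threshold (threshold 3).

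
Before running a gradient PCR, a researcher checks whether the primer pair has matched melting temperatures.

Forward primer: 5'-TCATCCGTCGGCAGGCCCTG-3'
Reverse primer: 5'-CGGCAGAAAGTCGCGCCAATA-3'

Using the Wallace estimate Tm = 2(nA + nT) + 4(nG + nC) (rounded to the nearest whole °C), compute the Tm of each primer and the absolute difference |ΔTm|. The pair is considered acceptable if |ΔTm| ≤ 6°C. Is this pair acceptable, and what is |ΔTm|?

|ΔTm| = 2°C; the pair is acceptable.

Forward: A=2 T=4 G=6 C=8 → Tm = 2·6 + 4·14 = 68°C.
Reverse: A=7 T=2 G=6 C=6 → Tm = 2·9 + 4·12 = 66°C.
|ΔTm| = |68 − 66| = 2°C, ≤ 6°C.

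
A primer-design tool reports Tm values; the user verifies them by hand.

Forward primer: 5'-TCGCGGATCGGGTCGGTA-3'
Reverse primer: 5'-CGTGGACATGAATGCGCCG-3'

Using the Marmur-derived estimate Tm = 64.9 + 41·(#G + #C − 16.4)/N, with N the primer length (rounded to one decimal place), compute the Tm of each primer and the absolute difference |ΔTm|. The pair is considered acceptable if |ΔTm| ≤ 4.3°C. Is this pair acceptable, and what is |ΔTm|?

Forward: G+C = 12, N = 18 → Tm = 64.9 + 41·(12 − 16.4)/18 = 54.9°C.
Reverse: G+C = 12, N = 19 → Tm = 64.9 + 41·(12 − 16.4)/19 = 55.4°C.
|ΔTm| = |54.9 − 55.4| = 0.5°C, ≤ 4.3°C.

|ΔTm| = 0.5°C; the pair is acceptable.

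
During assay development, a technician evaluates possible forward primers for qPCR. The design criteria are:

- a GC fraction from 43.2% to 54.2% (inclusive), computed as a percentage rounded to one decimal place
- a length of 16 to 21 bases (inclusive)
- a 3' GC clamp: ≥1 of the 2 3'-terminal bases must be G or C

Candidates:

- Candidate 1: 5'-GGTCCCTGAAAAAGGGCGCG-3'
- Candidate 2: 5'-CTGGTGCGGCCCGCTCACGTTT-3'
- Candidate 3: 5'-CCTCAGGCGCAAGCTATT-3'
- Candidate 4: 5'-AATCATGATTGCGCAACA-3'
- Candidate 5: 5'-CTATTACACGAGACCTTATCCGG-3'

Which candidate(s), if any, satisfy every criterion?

Candidate 1 (20 nt, A=5 T=2 G=8 C=5): GC 13/20 = 65.0%, outside 43.2–54.2% ✗; length 20 ✓; 3' end CG has 2 G/C ✓ — fails.
Candidate 2 (22 nt, A=1 T=6 G=7 C=8): GC 15/22 = 68.2%, outside 43.2–54.2% ✗; length 22, outside 16–21 ✗; 3' end TT has 0 G/C, need ≥1 ✗ — fails.
Candidate 3 (18 nt, A=4 T=4 G=4 C=6): GC 10/18 = 55.6%, outside 43.2–54.2% ✗; length 18 ✓; 3' end TT has 0 G/C, need ≥1 ✗ — fails.
Candidate 4 (18 nt, A=7 T=4 G=3 C=4): GC 7/18 = 38.9%, outside 43.2–54.2% ✗; length 18 ✓; 3' end CA has 1 G/C ✓ — fails.
Candidate 5 (23 nt, A=6 T=6 G=4 C=7): GC 11/23 = 47.8% ✓; length 23, outside 16–21 ✗; 3' end GG has 2 G/C ✓ — fails.

None of the candidates satisfy all criteria.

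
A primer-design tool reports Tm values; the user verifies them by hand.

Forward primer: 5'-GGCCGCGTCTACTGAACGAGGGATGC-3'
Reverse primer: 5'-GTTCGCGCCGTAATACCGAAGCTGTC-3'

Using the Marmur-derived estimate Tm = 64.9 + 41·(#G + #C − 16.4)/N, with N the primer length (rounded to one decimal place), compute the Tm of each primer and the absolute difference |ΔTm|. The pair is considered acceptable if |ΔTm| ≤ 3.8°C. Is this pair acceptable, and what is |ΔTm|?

Forward: G+C = 17, N = 26 → Tm = 64.9 + 41·(17 − 16.4)/26 = 65.8°C.
Reverse: G+C = 15, N = 26 → Tm = 64.9 + 41·(15 − 16.4)/26 = 62.7°C.
|ΔTm| = |65.8 − 62.7| = 3.1°C, ≤ 3.8°C.

|ΔTm| = 3.1°C; the pair is acceptable.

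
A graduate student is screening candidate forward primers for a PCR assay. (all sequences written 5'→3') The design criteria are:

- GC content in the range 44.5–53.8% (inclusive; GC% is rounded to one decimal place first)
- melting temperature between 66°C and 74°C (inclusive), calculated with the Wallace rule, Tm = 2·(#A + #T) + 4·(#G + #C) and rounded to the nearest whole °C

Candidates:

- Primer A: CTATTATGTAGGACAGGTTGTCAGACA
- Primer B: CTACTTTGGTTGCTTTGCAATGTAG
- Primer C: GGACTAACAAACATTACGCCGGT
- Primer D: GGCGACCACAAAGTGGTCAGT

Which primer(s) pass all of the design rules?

Primer C only.

Primer A (27 nt, A=8 T=8 G=7 C=4): GC 11/27 = 40.7%, outside 44.5–53.8% ✗; Tm = 2·16 + 4·11 = 76°C, outside 66–74°C ✗ — fails.
Primer B (25 nt, A=4 T=11 G=6 C=4): GC 10/25 = 40.0%, outside 44.5–53.8% ✗; Tm = 2·15 + 4·10 = 70°C ✓ — fails.
Primer C (23 nt, A=8 T=4 G=5 C=6): GC 11/23 = 47.8% ✓; Tm = 2·12 + 4·11 = 68°C ✓ — passes.
Primer D (21 nt, A=6 T=3 G=7 C=5): GC 12/21 = 57.1%, outside 44.5–53.8% ✗; Tm = 2·9 + 4·12 = 66°C ✓ — fails.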